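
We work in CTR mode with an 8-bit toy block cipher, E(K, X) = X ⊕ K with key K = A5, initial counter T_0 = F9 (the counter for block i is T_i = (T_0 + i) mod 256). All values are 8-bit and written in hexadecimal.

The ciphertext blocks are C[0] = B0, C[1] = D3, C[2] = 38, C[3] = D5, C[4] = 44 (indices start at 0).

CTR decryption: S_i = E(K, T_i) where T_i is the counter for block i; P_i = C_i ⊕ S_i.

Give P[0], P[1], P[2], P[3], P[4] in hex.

P[0] = EC, P[1] = 8C, P[2] = 66, P[3] = 8C, P[4] = 1C

P[0]: T = F9, S = E(K, T) = 5C; B0 ⊕ 5C = EC.
P[1]: T = FA, S = E(K, T) = 5F; D3 ⊕ 5F = 8C.
P[2]: T = FB, S = E(K, T) = 5E; 38 ⊕ 5E = 66.
P[3]: T = FC, S = E(K, T) = 59; D5 ⊕ 59 = 8C.
P[4]: T = FD, S = E(K, T) = 58; 44 ⊕ 58 = 1C.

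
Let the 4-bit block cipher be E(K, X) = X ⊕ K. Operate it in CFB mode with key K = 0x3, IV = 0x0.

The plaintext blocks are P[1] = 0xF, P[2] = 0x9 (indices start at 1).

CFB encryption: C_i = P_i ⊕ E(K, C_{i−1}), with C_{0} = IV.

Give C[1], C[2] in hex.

C[1]: E(K, 0x0) = 0x3; 0xF ⊕ 0x3 = 0xC.
C[2]: E(K, 0xC) = 0xF; 0x9 ⊕ 0xF = 0x6.

C[1] = 0xC, C[2] = 0x6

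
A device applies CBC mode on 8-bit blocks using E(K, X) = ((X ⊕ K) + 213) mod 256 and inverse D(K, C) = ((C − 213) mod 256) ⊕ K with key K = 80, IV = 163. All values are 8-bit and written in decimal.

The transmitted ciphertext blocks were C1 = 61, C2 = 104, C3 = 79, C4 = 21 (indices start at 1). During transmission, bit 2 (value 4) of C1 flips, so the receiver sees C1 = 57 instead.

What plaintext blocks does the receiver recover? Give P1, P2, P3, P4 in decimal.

CBC decryption: P_i = D(K, C_i) ⊕ C_{i−1}, with C_{0} = IV.
Only C1 changed, to 57. In CBC, a change in C_i garbles P_i and flips the same bit in P_{i+1}. Decrypting the received ciphertext:
P1: D(K, 57) = 52; 52 ⊕ 163 = 151.
P2: D(K, 104) = 195; 195 ⊕ 57 = 250.
P3: D(K, 79) = 42; 42 ⊕ 104 = 66.
P4: D(K, 21) = 16; 16 ⊕ 79 = 95.
Blocks that differ from the original plaintext: P1, P2.

P1 = 151, P2 = 250, P3 = 66, P4 = 95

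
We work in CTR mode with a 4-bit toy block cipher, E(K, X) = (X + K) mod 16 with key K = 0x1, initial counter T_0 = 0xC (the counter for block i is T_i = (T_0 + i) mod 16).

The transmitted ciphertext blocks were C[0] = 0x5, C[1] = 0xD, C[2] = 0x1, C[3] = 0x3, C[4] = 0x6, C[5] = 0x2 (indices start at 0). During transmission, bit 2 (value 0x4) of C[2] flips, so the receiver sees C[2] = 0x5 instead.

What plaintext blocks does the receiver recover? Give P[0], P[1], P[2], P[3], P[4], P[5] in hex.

P[0] = 0x8, P[1] = 0x3, P[2] = 0xA, P[3] = 0x3, P[4] = 0x7, P[5] = 0x0

CTR decryption: S_i = E(K, T_i) where T_i is the counter for block i; P_i = C_i ⊕ S_i.
Only C[2] changed, to 0x5. In CTR, a change in C_i flips the same bit in P_i only; the keystream is unaffected. Decrypting the received ciphertext:
P[0]: T = 0xC, S = E(K, T) = 0xD; 0x5 ⊕ 0xD = 0x8.
P[1]: T = 0xD, S = E(K, T) = 0xE; 0xD ⊕ 0xE = 0x3.
P[2]: T = 0xE, S = E(K, T) = 0xF; 0x5 ⊕ 0xF = 0xA.
P[3]: T = 0xF, S = E(K, T) = 0x0; 0x3 ⊕ 0x0 = 0x3.
P[4]: T = 0x0, S = E(K, T) = 0x1; 0x6 ⊕ 0x1 = 0x7.
P[5]: T = 0x1, S = E(K, T) = 0x2; 0x2 ⊕ 0x2 = 0x0.
Blocks that differ from the original plaintext: P[2].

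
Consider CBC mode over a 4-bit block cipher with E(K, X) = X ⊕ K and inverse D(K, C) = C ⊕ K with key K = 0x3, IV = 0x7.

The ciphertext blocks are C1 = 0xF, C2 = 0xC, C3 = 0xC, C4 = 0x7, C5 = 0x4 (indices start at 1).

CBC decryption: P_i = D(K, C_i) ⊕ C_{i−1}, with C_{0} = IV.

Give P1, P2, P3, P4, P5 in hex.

P1 = 0xB, P2 = 0x0, P3 = 0x3, P4 = 0x8, P5 = 0x0

P1: D(K, 0xF) = 0xC; 0xC ⊕ 0x7 = 0xB.
P2: D(K, 0xC) = 0xF; 0xF ⊕ 0xF = 0x0.
P3: D(K, 0xC) = 0xF; 0xF ⊕ 0xC = 0x3.
P4: D(K, 0x7) = 0x4; 0x4 ⊕ 0xC = 0x8.
P5: D(K, 0x4) = 0x7; 0x7 ⊕ 0x7 = 0x0.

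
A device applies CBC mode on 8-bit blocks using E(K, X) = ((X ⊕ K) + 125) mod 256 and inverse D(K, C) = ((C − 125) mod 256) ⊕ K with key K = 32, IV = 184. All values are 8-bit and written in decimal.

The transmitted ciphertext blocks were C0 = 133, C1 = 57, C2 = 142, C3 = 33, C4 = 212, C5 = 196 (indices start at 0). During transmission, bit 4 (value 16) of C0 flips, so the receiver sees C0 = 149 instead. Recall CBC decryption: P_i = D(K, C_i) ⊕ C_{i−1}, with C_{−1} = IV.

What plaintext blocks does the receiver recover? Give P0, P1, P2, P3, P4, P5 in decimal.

P0 = 128, P1 = 9, P2 = 8, P3 = 10, P4 = 86, P5 = 179

Only C0 changed, to 149. In CBC, a change in C_i garbles P_i and flips the same bit in P_{i+1}. Decrypting the received ciphertext:
P0: D(K, 149) = 56; 56 ⊕ 184 = 128.
P1: D(K, 57) = 156; 156 ⊕ 149 = 9.
P2: D(K, 142) = 49; 49 ⊕ 57 = 8.
P3: D(K, 33) = 132; 132 ⊕ 142 = 10.
P4: D(K, 212) = 119; 119 ⊕ 33 = 86.
P5: D(K, 196) = 103; 103 ⊕ 212 = 179.
Blocks that differ from the original plaintext: P0, P1.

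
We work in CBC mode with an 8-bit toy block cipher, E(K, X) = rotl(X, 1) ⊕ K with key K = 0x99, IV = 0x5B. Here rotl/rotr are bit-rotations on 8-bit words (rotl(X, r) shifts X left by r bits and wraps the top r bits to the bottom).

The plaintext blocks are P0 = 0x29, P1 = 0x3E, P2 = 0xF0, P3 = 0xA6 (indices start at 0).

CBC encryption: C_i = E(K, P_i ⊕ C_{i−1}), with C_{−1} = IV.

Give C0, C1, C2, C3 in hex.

C0 = 0x7D, C1 = 0x1F, C2 = 0x46, C3 = 0x58

C0: P0 ⊕ 0x5B = 0x72; E(K, 0x72) = 0x7D.
C1: P1 ⊕ 0x7D = 0x43; E(K, 0x43) = 0x1F.
C2: P2 ⊕ 0x1F = 0xEF; E(K, 0xEF) = 0x46.
C3: P3 ⊕ 0x46 = 0xE0; E(K, 0xE0) = 0x58.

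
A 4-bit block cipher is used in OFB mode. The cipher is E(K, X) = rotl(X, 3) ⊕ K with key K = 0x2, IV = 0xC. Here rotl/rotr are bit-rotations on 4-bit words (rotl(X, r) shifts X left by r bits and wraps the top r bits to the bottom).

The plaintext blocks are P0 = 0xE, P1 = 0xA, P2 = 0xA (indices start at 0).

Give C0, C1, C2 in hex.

OFB encryption: S_i = E(K, S_{i−1}) with S_{−1} = IV; C_i = P_i ⊕ S_i.
C0: S = E(K, 0xC) = 0x4; 0xE ⊕ 0x4 = 0xA.
C1: S = E(K, 0x4) = 0x0; 0xA ⊕ 0x0 = 0xA.
C2: S = E(K, 0x0) = 0x2; 0xA ⊕ 0x2 = 0x8.

C0 = 0xA, C1 = 0xA, C2 = 0x8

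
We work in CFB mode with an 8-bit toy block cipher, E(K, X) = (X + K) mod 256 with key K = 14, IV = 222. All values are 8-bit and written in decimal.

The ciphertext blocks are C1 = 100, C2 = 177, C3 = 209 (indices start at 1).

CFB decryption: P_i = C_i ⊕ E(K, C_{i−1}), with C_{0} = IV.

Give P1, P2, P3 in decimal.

P1: E(K, 222) = 236; 100 ⊕ 236 = 136.
P2: E(K, 100) = 114; 177 ⊕ 114 = 195.
P3: E(K, 177) = 191; 209 ⊕ 191 = 110.

P1 = 136, P2 = 195, P3 = 110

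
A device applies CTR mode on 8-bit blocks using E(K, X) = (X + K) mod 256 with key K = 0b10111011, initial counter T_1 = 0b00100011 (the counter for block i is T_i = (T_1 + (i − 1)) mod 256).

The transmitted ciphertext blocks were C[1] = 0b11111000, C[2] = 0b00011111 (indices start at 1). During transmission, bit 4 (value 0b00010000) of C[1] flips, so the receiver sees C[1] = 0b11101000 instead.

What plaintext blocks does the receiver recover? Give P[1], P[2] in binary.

CTR decryption: S_i = E(K, T_i) where T_i is the counter for block i; P_i = C_i ⊕ S_i.
Only C[1] changed, to 0b11101000. In CTR, a change in C_i flips the same bit in P_i only; the keystream is unaffected. Decrypting the received ciphertext:
P[1]: T = 0b00100011, S = E(K, T) = 0b11011110; 0b11101000 ⊕ 0b11011110 = 0b00110110.
P[2]: T = 0b00100100, S = E(K, T) = 0b11011111; 0b00011111 ⊕ 0b11011111 = 0b11000000.
Blocks that differ from the original plaintext: P[1].

P[1] = 0b00110110, P[2] = 0b11000000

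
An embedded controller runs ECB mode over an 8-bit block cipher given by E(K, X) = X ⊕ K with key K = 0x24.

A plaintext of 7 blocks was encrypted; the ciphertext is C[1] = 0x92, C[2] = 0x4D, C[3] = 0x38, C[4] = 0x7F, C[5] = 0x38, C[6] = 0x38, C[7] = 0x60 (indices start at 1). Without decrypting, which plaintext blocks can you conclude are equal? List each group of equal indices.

ECB encrypts each block independently with the same key, so equal ciphertext blocks imply equal plaintext blocks.
C[3] = C[5] = C[6] = 0x38, so P[3] = P[5] = P[6].

P[3] = P[5] = P[6]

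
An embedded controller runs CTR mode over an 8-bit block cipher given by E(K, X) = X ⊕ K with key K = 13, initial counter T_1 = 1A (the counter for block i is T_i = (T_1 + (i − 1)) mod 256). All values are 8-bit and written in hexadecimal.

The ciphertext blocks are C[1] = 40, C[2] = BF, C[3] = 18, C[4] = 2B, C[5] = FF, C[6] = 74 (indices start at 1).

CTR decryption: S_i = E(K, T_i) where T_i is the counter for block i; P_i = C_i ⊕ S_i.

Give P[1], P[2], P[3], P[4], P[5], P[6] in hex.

P[1]: T = 1A, S = E(K, T) = 09; 40 ⊕ 09 = 49.
P[2]: T = 1B, S = E(K, T) = 08; BF ⊕ 08 = B7.
P[3]: T = 1C, S = E(K, T) = 0F; 18 ⊕ 0F = 17.
P[4]: T = 1D, S = E(K, T) = 0E; 2B ⊕ 0E = 25.
P[5]: T = 1E, S = E(K, T) = 0D; FF ⊕ 0D = F2.
P[6]: T = 1F, S = E(K, T) = 0C; 74 ⊕ 0C = 78.

P[1] = 49, P[2] = B7, P[3] = 17, P[4] = 25, P[5] = F2, P[6] = 78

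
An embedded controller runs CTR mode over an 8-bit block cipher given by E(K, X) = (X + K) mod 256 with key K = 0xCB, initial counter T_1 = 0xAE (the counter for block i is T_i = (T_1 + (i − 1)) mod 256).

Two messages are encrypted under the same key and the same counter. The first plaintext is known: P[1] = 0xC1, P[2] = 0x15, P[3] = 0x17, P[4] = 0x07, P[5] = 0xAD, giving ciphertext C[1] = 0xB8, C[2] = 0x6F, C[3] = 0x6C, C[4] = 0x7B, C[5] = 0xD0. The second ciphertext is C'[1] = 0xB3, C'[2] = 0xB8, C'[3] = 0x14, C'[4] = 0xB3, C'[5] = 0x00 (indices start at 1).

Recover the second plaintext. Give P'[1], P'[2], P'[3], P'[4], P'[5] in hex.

In CTR with a reused counter, both messages share the same keystream S_i, so C_i ⊕ C'_i = P_i ⊕ P'_i and thus P'_i = P_i ⊕ C_i ⊕ C'_i.
P'[1]: 0xC1 ⊕ 0xB8 ⊕ 0xB3 = 0xCA.
P'[2]: 0x15 ⊕ 0x6F ⊕ 0xB8 = 0xC2.
P'[3]: 0x17 ⊕ 0x6C ⊕ 0x14 = 0x6F.
P'[4]: 0x07 ⊕ 0x7B ⊕ 0xB3 = 0xCF.
P'[5]: 0xAD ⊕ 0xD0 ⊕ 0x00 = 0x7D.

P'[1] = 0xCA, P'[2] = 0xC2, P'[3] = 0x6F, P'[4] = 0xCF, P'[5] = 0x7D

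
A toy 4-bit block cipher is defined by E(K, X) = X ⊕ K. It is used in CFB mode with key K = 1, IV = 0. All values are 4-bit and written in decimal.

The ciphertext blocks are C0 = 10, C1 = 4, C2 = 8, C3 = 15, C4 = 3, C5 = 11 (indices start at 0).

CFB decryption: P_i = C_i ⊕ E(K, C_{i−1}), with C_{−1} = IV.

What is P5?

P5 = 9

P5: E(K, 3) = 2; 11 ⊕ 2 = 9.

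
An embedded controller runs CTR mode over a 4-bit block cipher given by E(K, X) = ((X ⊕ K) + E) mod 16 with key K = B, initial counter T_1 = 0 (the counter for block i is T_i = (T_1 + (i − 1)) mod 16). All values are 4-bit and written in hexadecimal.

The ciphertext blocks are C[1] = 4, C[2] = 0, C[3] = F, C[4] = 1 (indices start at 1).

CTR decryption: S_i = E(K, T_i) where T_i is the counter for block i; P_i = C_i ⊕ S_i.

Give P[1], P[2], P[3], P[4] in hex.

P[1]: T = 0, S = E(K, T) = 9; 4 ⊕ 9 = D.
P[2]: T = 1, S = E(K, T) = 8; 0 ⊕ 8 = 8.
P[3]: T = 2, S = E(K, T) = 7; F ⊕ 7 = 8.
P[4]: T = 3, S = E(K, T) = 6; 1 ⊕ 6 = 7.

P[1] = D, P[2] = 8, P[3] = 8, P[4] = 7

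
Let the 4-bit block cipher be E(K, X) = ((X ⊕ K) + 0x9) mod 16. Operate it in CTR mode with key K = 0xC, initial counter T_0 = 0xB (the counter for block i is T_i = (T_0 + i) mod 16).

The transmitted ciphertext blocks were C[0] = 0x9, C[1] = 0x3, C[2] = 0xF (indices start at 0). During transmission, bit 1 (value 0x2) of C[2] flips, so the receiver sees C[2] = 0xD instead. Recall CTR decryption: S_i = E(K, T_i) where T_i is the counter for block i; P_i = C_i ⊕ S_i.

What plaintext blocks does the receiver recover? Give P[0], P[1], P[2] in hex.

P[0] = 0x9, P[1] = 0xA, P[2] = 0x7

Only C[2] changed, to 0xD. In CTR, a change in C_i flips the same bit in P_i only; the keystream is unaffected. Decrypting the received ciphertext:
P[0]: T = 0xB, S = E(K, T) = 0x0; 0x9 ⊕ 0x0 = 0x9.
P[1]: T = 0xC, S = E(K, T) = 0x9; 0x3 ⊕ 0x9 = 0xA.
P[2]: T = 0xD, S = E(K, T) = 0xA; 0xD ⊕ 0xA = 0x7.
Blocks that differ from the original plaintext: P[2].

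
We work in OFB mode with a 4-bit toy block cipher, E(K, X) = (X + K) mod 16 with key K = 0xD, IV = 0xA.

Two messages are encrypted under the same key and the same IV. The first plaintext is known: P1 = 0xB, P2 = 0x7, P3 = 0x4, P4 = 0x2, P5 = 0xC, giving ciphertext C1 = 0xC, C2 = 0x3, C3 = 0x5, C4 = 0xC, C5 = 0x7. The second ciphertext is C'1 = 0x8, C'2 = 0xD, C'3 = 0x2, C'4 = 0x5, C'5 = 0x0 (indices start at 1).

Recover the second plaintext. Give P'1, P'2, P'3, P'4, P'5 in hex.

In OFB with a reused IV, both messages share the same keystream S_i, so C_i ⊕ C'_i = P_i ⊕ P'_i and thus P'_i = P_i ⊕ C_i ⊕ C'_i.
P'1: 0xB ⊕ 0xC ⊕ 0x8 = 0xF.
P'2: 0x7 ⊕ 0x3 ⊕ 0xD = 0x9.
P'3: 0x4 ⊕ 0x5 ⊕ 0x2 = 0x3.
P'4: 0x2 ⊕ 0xC ⊕ 0x5 = 0xB.
P'5: 0xC ⊕ 0x7 ⊕ 0x0 = 0xB.

P'1 = 0xF, P'2 = 0x9, P'3 = 0x3, P'4 = 0xB, P'5 = 0xB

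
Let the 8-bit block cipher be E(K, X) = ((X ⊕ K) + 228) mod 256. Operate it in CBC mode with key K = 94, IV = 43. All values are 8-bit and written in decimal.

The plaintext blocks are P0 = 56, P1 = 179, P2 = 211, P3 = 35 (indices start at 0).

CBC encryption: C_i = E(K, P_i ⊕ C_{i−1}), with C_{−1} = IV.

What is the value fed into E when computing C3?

C0: P0 ⊕ 43 = 19; E(K, 19) = 49.
C1: P1 ⊕ 49 = 130; E(K, 130) = 192.
C2: P2 ⊕ 192 = 19; E(K, 19) = 49.
C3: P3 ⊕ 49 = 18; E(K, 18) = 48.
So the input to E for block 3 is 18.

18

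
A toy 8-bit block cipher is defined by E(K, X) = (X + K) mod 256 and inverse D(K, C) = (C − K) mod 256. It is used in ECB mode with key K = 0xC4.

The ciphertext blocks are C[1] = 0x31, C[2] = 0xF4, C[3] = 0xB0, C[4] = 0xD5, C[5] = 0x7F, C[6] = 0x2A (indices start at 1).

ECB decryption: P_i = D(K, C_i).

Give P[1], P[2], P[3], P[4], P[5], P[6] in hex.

P[1] = 0x6D, P[2] = 0x30, P[3] = 0xEC, P[4] = 0x11, P[5] = 0xBB, P[6] = 0x66

P[1]: D(K, 0x31) = 0x6D.
P[2]: D(K, 0xF4) = 0x30.
P[3]: D(K, 0xB0) = 0xEC.
P[4]: D(K, 0xD5) = 0x11.
P[5]: D(K, 0x7F) = 0xBB.
P[6]: D(K, 0x2A) = 0x66.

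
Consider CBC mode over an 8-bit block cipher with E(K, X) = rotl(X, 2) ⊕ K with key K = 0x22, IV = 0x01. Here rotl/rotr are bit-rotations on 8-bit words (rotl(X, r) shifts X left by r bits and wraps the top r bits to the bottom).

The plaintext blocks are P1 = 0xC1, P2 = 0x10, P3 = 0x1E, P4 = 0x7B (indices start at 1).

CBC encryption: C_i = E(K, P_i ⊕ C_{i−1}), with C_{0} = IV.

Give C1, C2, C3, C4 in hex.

C1: P1 ⊕ 0x01 = 0xC0; E(K, 0xC0) = 0x21.
C2: P2 ⊕ 0x21 = 0x31; E(K, 0x31) = 0xE6.
C3: P3 ⊕ 0xE6 = 0xF8; E(K, 0xF8) = 0xC1.
C4: P4 ⊕ 0xC1 = 0xBA; E(K, 0xBA) = 0xC8.

C1 = 0x21, C2 = 0xE6, C3 = 0xC1, C4 = 0xC8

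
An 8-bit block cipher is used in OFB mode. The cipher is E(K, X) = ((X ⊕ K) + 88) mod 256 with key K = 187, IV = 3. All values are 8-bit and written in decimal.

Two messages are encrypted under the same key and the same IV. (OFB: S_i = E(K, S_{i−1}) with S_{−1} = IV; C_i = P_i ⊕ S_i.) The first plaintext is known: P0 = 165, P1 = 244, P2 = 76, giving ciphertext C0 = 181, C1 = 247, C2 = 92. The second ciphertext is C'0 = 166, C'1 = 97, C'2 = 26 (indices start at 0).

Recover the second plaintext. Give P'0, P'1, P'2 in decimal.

In OFB with a reused IV, both messages share the same keystream S_i, so C_i ⊕ C'_i = P_i ⊕ P'_i and thus P'_i = P_i ⊕ C_i ⊕ C'_i.
P'0: 165 ⊕ 181 ⊕ 166 = 182.
P'1: 244 ⊕ 247 ⊕ 97 = 98.
P'2: 76 ⊕ 92 ⊕ 26 = 10.

P'0 = 182, P'1 = 98, P'2 = 10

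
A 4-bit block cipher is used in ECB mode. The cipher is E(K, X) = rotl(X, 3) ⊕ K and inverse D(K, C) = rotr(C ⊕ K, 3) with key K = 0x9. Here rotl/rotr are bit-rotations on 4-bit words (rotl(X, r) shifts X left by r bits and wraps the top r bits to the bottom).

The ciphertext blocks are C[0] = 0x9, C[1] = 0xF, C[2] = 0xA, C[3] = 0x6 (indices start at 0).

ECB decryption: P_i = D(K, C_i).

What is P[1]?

P[1]: D(K, 0xF) = 0xC.

P[1] = 0xC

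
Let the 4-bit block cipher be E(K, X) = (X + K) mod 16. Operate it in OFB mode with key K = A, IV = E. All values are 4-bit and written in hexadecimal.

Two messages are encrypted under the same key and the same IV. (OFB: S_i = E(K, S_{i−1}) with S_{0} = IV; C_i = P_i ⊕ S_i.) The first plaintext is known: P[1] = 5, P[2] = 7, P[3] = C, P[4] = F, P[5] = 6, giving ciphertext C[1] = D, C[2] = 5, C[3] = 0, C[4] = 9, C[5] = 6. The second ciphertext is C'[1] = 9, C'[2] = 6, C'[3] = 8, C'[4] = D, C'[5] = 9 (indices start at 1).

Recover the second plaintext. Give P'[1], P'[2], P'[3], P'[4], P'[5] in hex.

P'[1] = 1, P'[2] = 4, P'[3] = 4, P'[4] = B, P'[5] = 9

In OFB with a reused IV, both messages share the same keystream S_i, so C_i ⊕ C'_i = P_i ⊕ P'_i and thus P'_i = P_i ⊕ C_i ⊕ C'_i.
P'[1]: 5 ⊕ D ⊕ 9 = 1.
P'[2]: 7 ⊕ 5 ⊕ 6 = 4.
P'[3]: C ⊕ 0 ⊕ 8 = 4.
P'[4]: F ⊕ 9 ⊕ D = B.
P'[5]: 6 ⊕ 6 ⊕ 9 = 9.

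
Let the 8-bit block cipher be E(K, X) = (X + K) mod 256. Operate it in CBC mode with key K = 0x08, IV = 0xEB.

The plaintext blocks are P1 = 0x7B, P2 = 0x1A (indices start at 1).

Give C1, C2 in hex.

C1 = 0x98, C2 = 0x8A

CBC encryption: C_i = E(K, P_i ⊕ C_{i−1}), with C_{0} = IV.
C1: P1 ⊕ 0xEB = 0x90; E(K, 0x90) = 0x98.
C2: P2 ⊕ 0x98 = 0x82; E(K, 0x82) = 0x8A.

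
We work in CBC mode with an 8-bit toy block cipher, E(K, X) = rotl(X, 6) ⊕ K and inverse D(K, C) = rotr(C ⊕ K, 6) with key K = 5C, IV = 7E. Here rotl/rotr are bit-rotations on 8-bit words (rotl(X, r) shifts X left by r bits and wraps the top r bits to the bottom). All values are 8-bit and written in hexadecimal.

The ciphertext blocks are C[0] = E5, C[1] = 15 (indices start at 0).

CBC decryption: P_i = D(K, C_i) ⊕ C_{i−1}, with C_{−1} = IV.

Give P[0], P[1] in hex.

P[0] = 98, P[1] = C0

P[0]: D(K, E5) = E6; E6 ⊕ 7E = 98.
P[1]: D(K, 15) = 25; 25 ⊕ E5 = C0.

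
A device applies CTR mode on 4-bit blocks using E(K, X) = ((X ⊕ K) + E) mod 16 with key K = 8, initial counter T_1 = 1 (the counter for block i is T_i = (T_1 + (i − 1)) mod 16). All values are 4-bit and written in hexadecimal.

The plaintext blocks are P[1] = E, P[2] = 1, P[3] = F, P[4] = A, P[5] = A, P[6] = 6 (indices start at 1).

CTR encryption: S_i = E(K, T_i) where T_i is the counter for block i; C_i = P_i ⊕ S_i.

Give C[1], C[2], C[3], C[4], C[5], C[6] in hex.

C[1] = 9, C[2] = 9, C[3] = 6, C[4] = 0, C[5] = 1, C[6] = A

C[1]: T = 1, S = E(K, T) = 7; E ⊕ 7 = 9.
C[2]: T = 2, S = E(K, T) = 8; 1 ⊕ 8 = 9.
C[3]: T = 3, S = E(K, T) = 9; F ⊕ 9 = 6.
C[4]: T = 4, S = E(K, T) = A; A ⊕ A = 0.
C[5]: T = 5, S = E(K, T) = B; A ⊕ B = 1.
C[6]: T = 6, S = E(K, T) = C; 6 ⊕ C = A.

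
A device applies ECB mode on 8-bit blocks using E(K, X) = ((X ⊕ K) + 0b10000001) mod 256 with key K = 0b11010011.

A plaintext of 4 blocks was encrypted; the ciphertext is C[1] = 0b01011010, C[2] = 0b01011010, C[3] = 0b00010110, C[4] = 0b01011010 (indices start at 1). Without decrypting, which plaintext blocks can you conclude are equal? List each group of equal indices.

P[1] = P[2] = P[4]

ECB encrypts each block independently with the same key, so equal ciphertext blocks imply equal plaintext blocks.
C[1] = C[2] = C[4] = 0b01011010, so P[1] = P[2] = P[4].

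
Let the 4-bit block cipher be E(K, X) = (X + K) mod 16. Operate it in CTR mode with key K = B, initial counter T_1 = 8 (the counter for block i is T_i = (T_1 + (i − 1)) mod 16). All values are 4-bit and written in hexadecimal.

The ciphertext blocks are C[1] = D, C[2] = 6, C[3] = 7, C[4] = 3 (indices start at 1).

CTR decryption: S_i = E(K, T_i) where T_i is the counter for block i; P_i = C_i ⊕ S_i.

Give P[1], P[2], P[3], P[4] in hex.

P[1]: T = 8, S = E(K, T) = 3; D ⊕ 3 = E.
P[2]: T = 9, S = E(K, T) = 4; 6 ⊕ 4 = 2.
P[3]: T = A, S = E(K, T) = 5; 7 ⊕ 5 = 2.
P[4]: T = B, S = E(K, T) = 6; 3 ⊕ 6 = 5.

P[1] = E, P[2] = 2, P[3] = 2, P[4] = 5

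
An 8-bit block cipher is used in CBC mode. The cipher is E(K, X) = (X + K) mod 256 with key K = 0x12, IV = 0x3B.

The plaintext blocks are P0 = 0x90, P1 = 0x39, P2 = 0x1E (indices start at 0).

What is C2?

C2 = 0x9A

CBC encryption: C_i = E(K, P_i ⊕ C_{i−1}), with C_{−1} = IV.
C0: P0 ⊕ 0x3B = 0xAB; E(K, 0xAB) = 0xBD.
C1: P1 ⊕ 0xBD = 0x84; E(K, 0x84) = 0x96.
C2: P2 ⊕ 0x96 = 0x88; E(K, 0x88) = 0x9A.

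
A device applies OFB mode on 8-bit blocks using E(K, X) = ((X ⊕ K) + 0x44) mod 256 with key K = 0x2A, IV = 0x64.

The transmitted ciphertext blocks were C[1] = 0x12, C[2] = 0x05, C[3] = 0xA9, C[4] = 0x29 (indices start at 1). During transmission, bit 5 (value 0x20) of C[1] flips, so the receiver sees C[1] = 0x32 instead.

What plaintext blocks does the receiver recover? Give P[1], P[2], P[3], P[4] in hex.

OFB decryption: S_i = E(K, S_{i−1}) with S_{0} = IV; P_i = C_i ⊕ S_i.
Only C[1] changed, to 0x32. In OFB, a change in C_i flips the same bit in P_i only; the keystream is unaffected. Decrypting the received ciphertext:
P[1]: S = E(K, 0x64) = 0x92; 0x32 ⊕ 0x92 = 0xA0.
P[2]: S = E(K, 0x92) = 0xFC; 0x05 ⊕ 0xFC = 0xF9.
P[3]: S = E(K, 0xFC) = 0x1A; 0xA9 ⊕ 0x1A = 0xB3.
P[4]: S = E(K, 0x1A) = 0x74; 0x29 ⊕ 0x74 = 0x5D.
Blocks that differ from the original plaintext: P[1].

P[1] = 0xA0, P[2] = 0xF9, P[3] = 0xB3, P[4] = 0x5D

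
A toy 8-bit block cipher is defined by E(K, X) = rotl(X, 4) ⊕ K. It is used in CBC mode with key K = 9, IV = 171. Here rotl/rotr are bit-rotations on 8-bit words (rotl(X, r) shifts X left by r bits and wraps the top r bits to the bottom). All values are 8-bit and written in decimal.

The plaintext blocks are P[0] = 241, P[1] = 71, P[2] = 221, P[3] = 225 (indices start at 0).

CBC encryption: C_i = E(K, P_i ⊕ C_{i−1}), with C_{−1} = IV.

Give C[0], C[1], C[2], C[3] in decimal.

C[0] = 172, C[1] = 183, C[2] = 175, C[3] = 237

C[0]: P[0] ⊕ 171 = 90; E(K, 90) = 172.
C[1]: P[1] ⊕ 172 = 235; E(K, 235) = 183.
C[2]: P[2] ⊕ 183 = 106; E(K, 106) = 175.
C[3]: P[3] ⊕ 175 = 78; E(K, 78) = 237.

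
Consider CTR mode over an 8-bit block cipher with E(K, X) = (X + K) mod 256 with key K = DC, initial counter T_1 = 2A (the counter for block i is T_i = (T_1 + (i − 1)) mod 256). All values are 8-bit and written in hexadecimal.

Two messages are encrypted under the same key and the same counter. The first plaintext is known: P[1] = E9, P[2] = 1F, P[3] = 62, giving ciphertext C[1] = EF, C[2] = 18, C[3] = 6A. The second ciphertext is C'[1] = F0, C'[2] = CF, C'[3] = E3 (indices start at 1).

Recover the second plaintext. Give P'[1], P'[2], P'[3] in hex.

In CTR with a reused counter, both messages share the same keystream S_i, so C_i ⊕ C'_i = P_i ⊕ P'_i and thus P'_i = P_i ⊕ C_i ⊕ C'_i.
P'[1]: E9 ⊕ EF ⊕ F0 = F6.
P'[2]: 1F ⊕ 18 ⊕ CF = C8.
P'[3]: 62 ⊕ 6A ⊕ E3 = EB.

P'[1] = F6, P'[2] = C8, P'[3] = EB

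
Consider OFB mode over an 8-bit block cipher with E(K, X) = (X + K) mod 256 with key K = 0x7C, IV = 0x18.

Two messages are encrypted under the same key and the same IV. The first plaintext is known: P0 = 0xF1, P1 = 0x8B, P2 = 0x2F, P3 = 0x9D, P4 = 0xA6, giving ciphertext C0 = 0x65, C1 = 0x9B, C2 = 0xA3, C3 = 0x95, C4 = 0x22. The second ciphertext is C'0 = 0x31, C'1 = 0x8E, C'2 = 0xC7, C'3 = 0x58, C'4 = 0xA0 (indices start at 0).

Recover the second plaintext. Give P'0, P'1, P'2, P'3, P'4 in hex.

In OFB with a reused IV, both messages share the same keystream S_i, so C_i ⊕ C'_i = P_i ⊕ P'_i and thus P'_i = P_i ⊕ C_i ⊕ C'_i.
P'0: 0xF1 ⊕ 0x65 ⊕ 0x31 = 0xA5.
P'1: 0x8B ⊕ 0x9B ⊕ 0x8E = 0x9E.
P'2: 0x2F ⊕ 0xA3 ⊕ 0xC7 = 0x4B.
P'3: 0x9D ⊕ 0x95 ⊕ 0x58 = 0x50.
P'4: 0xA6 ⊕ 0x22 ⊕ 0xA0 = 0x24.

P'0 = 0xA5, P'1 = 0x9E, P'2 = 0x4B, P'3 = 0x50, P'4 = 0x24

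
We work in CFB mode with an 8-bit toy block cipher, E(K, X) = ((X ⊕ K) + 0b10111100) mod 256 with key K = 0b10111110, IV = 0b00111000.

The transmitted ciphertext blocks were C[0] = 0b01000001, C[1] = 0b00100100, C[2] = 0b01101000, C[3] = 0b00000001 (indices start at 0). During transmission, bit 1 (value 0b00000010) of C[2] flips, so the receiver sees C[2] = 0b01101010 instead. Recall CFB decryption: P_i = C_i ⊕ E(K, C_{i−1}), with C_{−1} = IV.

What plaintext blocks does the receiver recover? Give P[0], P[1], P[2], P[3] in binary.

Only C[2] changed, to 0b01101010. In CFB, a change in C_i flips the same bit in P_i and garbles P_{i+1}. Decrypting the received ciphertext:
P[0]: E(K, 0b00111000) = 0b01000010; 0b01000001 ⊕ 0b01000010 = 0b00000011.
P[1]: E(K, 0b01000001) = 0b10111011; 0b00100100 ⊕ 0b10111011 = 0b10011111.
P[2]: E(K, 0b00100100) = 0b01010110; 0b01101010 ⊕ 0b01010110 = 0b00111100.
P[3]: E(K, 0b01101010) = 0b10010000; 0b00000001 ⊕ 0b10010000 = 0b10010001.
Blocks that differ from the original plaintext: P[2], P[3].

P[0] = 0b00000011, P[1] = 0b10011111, P[2] = 0b00111100, P[3] = 0b10010001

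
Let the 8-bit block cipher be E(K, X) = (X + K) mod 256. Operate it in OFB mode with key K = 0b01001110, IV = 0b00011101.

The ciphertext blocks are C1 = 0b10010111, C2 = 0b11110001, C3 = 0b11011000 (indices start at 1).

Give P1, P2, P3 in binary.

OFB decryption: S_i = E(K, S_{i−1}) with S_{0} = IV; P_i = C_i ⊕ S_i.
P1: S = E(K, 0b00011101) = 0b01101011; 0b10010111 ⊕ 0b01101011 = 0b11111100.
P2: S = E(K, 0b01101011) = 0b10111001; 0b11110001 ⊕ 0b10111001 = 0b01001000.
P3: S = E(K, 0b10111001) = 0b00000111; 0b11011000 ⊕ 0b00000111 = 0b11011111.

P1 = 0b11111100, P2 = 0b01001000, P3 = 0b11011111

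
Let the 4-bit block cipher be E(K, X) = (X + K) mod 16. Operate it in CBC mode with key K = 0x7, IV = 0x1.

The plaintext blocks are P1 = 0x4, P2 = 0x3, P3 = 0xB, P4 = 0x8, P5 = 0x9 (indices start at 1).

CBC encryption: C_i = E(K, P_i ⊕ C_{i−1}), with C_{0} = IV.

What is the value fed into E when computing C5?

0xA

C1: P1 ⊕ 0x1 = 0x5; E(K, 0x5) = 0xC.
C2: P2 ⊕ 0xC = 0xF; E(K, 0xF) = 0x6.
C3: P3 ⊕ 0x6 = 0xD; E(K, 0xD) = 0x4.
C4: P4 ⊕ 0x4 = 0xC; E(K, 0xC) = 0x3.
C5: P5 ⊕ 0x3 = 0xA; E(K, 0xA) = 0x1.
So the input to E for block 5 is 0xA.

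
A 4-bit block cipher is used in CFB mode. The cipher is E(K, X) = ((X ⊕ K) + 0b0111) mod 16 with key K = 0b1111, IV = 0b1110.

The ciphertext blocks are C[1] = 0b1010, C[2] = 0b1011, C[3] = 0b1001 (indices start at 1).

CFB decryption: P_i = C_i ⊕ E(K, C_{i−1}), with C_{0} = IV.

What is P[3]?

P[3]: E(K, 0b1011) = 0b1011; 0b1001 ⊕ 0b1011 = 0b0010.

P[3] = 0b0010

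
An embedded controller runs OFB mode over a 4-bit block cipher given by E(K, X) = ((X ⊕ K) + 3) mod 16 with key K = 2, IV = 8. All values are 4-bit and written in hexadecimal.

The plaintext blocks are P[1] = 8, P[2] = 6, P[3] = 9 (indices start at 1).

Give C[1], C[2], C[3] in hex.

C[1] = 5, C[2] = 4, C[3] = A

OFB encryption: S_i = E(K, S_{i−1}) with S_{0} = IV; C_i = P_i ⊕ S_i.
C[1]: S = E(K, 8) = D; 8 ⊕ D = 5.
C[2]: S = E(K, D) = 2; 6 ⊕ 2 = 4.
C[3]: S = E(K, 2) = 3; 9 ⊕ 3 = A.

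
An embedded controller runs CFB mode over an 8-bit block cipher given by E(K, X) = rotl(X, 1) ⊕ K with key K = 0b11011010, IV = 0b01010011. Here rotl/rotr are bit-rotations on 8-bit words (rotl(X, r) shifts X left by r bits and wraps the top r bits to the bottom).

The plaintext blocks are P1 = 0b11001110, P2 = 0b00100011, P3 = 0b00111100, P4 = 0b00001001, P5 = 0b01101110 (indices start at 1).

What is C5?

C5 = 0b01101100

CFB encryption: C_i = P_i ⊕ E(K, C_{i−1}), with C_{0} = IV.
C1: E(K, 0b01010011) = 0b01111100; 0b11001110 ⊕ 0b01111100 = 0b10110010.
C2: E(K, 0b10110010) = 0b10111111; 0b00100011 ⊕ 0b10111111 = 0b10011100.
C3: E(K, 0b10011100) = 0b11100011; 0b00111100 ⊕ 0b11100011 = 0b11011111.
C4: E(K, 0b11011111) = 0b01100101; 0b00001001 ⊕ 0b01100101 = 0b01101100.
C5: E(K, 0b01101100) = 0b00000010; 0b01101110 ⊕ 0b00000010 = 0b01101100.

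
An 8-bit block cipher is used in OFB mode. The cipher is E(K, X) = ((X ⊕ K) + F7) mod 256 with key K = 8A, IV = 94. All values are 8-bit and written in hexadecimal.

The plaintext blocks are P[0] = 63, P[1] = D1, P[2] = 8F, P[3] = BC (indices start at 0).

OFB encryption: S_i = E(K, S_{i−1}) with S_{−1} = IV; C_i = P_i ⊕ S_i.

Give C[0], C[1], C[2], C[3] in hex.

C[0] = 76, C[1] = 47, C[2] = 9C, C[3] = 2C

C[0]: S = E(K, 94) = 15; 63 ⊕ 15 = 76.
C[1]: S = E(K, 15) = 96; D1 ⊕ 96 = 47.
C[2]: S = E(K, 96) = 13; 8F ⊕ 13 = 9C.
C[3]: S = E(K, 13) = 90; BC ⊕ 90 = 2C.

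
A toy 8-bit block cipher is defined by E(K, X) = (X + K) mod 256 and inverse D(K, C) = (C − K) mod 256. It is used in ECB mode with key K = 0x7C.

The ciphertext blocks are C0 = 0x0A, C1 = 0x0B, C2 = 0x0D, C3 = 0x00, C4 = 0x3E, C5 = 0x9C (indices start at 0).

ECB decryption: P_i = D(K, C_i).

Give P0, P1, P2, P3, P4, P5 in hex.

P0 = 0x8E, P1 = 0x8F, P2 = 0x91, P3 = 0x84, P4 = 0xC2, P5 = 0x20

P0: D(K, 0x0A) = 0x8E.
P1: D(K, 0x0B) = 0x8F.
P2: D(K, 0x0D) = 0x91.
P3: D(K, 0x00) = 0x84.
P4: D(K, 0x3E) = 0xC2.
P5: D(K, 0x9C) = 0x20.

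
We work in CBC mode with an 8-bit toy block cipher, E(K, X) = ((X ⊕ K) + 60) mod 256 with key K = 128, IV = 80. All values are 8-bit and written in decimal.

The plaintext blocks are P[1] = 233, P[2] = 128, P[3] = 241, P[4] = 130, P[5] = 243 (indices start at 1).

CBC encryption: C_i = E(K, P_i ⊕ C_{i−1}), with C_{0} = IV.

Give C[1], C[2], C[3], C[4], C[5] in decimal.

C[1]: P[1] ⊕ 80 = 185; E(K, 185) = 117.
C[2]: P[2] ⊕ 117 = 245; E(K, 245) = 177.
C[3]: P[3] ⊕ 177 = 64; E(K, 64) = 252.
C[4]: P[4] ⊕ 252 = 126; E(K, 126) = 58.
C[5]: P[5] ⊕ 58 = 201; E(K, 201) = 133.

C[1] = 117, C[2] = 177, C[3] = 252, C[4] = 58, C[5] = 133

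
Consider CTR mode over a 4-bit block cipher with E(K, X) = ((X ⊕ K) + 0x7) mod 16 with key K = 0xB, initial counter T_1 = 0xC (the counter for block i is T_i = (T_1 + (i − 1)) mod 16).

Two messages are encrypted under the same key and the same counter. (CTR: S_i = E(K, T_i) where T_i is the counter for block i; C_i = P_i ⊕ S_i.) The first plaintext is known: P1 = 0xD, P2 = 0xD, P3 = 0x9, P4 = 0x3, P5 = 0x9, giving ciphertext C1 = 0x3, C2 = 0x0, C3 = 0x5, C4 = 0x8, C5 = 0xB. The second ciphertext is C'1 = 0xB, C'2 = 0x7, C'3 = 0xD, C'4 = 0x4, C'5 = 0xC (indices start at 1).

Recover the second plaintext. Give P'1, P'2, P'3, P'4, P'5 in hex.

In CTR with a reused counter, both messages share the same keystream S_i, so C_i ⊕ C'_i = P_i ⊕ P'_i and thus P'_i = P_i ⊕ C_i ⊕ C'_i.
P'1: 0xD ⊕ 0x3 ⊕ 0xB = 0x5.
P'2: 0xD ⊕ 0x0 ⊕ 0x7 = 0xA.
P'3: 0x9 ⊕ 0x5 ⊕ 0xD = 0x1.
P'4: 0x3 ⊕ 0x8 ⊕ 0x4 = 0xF.
P'5: 0x9 ⊕ 0xB ⊕ 0xC = 0xE.

P'1 = 0x5, P'2 = 0xA, P'3 = 0x1, P'4 = 0xF, P'5 = 0xE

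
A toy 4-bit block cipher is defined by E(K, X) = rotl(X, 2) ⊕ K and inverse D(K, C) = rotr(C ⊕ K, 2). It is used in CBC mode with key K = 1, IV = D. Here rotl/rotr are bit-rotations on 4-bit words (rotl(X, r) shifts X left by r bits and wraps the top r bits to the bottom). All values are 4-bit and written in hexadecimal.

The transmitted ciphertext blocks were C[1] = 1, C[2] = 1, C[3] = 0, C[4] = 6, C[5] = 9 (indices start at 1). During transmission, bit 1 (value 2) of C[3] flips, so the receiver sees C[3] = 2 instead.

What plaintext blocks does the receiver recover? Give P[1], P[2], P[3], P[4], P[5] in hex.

P[1] = D, P[2] = 1, P[3] = D, P[4] = F, P[5] = 4

CBC decryption: P_i = D(K, C_i) ⊕ C_{i−1}, with C_{0} = IV.
Only C[3] changed, to 2. In CBC, a change in C_i garbles P_i and flips the same bit in P_{i+1}. Decrypting the received ciphertext:
P[1]: D(K, 1) = 0; 0 ⊕ D = D.
P[2]: D(K, 1) = 0; 0 ⊕ 1 = 1.
P[3]: D(K, 2) = C; C ⊕ 1 = D.
P[4]: D(K, 6) = D; D ⊕ 2 = F.
P[5]: D(K, 9) = 2; 2 ⊕ 6 = 4.
Blocks that differ from the original plaintext: P[3], P[4].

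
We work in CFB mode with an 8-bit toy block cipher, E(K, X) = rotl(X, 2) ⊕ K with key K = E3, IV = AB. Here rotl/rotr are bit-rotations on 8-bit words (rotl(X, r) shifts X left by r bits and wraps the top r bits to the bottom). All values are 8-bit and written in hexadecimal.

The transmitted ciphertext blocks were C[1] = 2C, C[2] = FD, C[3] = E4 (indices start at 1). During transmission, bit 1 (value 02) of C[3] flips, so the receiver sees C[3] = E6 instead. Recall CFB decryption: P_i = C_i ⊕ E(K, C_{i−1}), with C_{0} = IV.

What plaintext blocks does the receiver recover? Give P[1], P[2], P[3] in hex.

P[1] = 61, P[2] = AE, P[3] = F2

Only C[3] changed, to E6. In CFB, a change in C_i flips the same bit in P_i and garbles P_{i+1}. Decrypting the received ciphertext:
P[1]: E(K, AB) = 4D; 2C ⊕ 4D = 61.
P[2]: E(K, 2C) = 53; FD ⊕ 53 = AE.
P[3]: E(K, FD) = 14; E6 ⊕ 14 = F2.
Blocks that differ from the original plaintext: P[3].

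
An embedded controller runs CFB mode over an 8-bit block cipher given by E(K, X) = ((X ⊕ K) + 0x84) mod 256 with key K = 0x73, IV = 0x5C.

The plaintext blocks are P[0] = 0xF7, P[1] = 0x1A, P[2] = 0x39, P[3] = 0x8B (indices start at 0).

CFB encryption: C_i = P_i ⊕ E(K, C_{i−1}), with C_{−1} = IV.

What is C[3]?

C[0]: E(K, 0x5C) = 0xB3; 0xF7 ⊕ 0xB3 = 0x44.
C[1]: E(K, 0x44) = 0xBB; 0x1A ⊕ 0xBB = 0xA1.
C[2]: E(K, 0xA1) = 0x56; 0x39 ⊕ 0x56 = 0x6F.
C[3]: E(K, 0x6F) = 0xA0; 0x8B ⊕ 0xA0 = 0x2B.

C[3] = 0x2B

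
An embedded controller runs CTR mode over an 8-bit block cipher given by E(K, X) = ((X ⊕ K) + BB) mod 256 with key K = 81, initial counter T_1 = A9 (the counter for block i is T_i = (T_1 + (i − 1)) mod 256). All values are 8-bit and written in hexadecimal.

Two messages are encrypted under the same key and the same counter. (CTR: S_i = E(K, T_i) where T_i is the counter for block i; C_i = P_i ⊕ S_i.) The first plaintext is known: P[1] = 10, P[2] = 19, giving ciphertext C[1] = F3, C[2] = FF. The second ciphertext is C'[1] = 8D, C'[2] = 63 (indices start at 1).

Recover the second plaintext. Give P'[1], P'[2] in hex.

In CTR with a reused counter, both messages share the same keystream S_i, so C_i ⊕ C'_i = P_i ⊕ P'_i and thus P'_i = P_i ⊕ C_i ⊕ C'_i.
P'[1]: 10 ⊕ F3 ⊕ 8D = 6E.
P'[2]: 19 ⊕ FF ⊕ 63 = 85.

P'[1] = 6E, P'[2] = 85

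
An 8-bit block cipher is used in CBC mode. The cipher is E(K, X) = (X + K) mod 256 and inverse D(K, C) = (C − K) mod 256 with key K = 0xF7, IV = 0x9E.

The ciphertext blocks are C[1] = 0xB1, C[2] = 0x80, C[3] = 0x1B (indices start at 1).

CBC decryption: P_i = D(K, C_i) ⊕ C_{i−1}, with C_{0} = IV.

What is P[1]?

P[1] = 0x24

P[1]: D(K, 0xB1) = 0xBA; 0xBA ⊕ 0x9E = 0x24.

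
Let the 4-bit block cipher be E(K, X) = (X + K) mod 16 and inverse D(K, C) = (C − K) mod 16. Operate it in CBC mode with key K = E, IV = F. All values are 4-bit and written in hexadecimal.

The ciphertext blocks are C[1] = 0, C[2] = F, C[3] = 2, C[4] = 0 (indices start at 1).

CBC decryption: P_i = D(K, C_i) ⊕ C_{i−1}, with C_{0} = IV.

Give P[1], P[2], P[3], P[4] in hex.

P[1] = D, P[2] = 1, P[3] = B, P[4] = 0

P[1]: D(K, 0) = 2; 2 ⊕ F = D.
P[2]: D(K, F) = 1; 1 ⊕ 0 = 1.
P[3]: D(K, 2) = 4; 4 ⊕ F = B.
P[4]: D(K, 0) = 2; 2 ⊕ 2 = 0.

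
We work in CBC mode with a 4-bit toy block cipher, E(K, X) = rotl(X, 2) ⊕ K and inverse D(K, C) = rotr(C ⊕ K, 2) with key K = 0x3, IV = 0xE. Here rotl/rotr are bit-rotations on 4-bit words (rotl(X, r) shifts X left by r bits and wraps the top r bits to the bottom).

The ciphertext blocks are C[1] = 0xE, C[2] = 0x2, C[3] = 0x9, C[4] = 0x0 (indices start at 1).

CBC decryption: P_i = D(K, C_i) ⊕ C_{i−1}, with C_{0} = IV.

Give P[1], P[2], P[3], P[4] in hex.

P[1] = 0x9, P[2] = 0xA, P[3] = 0x8, P[4] = 0x5

P[1]: D(K, 0xE) = 0x7; 0x7 ⊕ 0xE = 0x9.
P[2]: D(K, 0x2) = 0x4; 0x4 ⊕ 0xE = 0xA.
P[3]: D(K, 0x9) = 0xA; 0xA ⊕ 0x2 = 0x8.
P[4]: D(K, 0x0) = 0xC; 0xC ⊕ 0x9 = 0x5.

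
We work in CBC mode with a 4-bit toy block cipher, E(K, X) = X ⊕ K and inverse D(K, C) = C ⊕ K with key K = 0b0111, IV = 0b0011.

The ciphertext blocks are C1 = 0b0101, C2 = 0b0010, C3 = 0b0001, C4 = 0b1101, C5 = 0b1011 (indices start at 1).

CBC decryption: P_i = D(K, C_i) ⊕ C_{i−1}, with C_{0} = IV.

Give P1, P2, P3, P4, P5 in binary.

P1 = 0b0001, P2 = 0b0000, P3 = 0b0100, P4 = 0b1011, P5 = 0b0001

P1: D(K, 0b0101) = 0b0010; 0b0010 ⊕ 0b0011 = 0b0001.
P2: D(K, 0b0010) = 0b0101; 0b0101 ⊕ 0b0101 = 0b0000.
P3: D(K, 0b0001) = 0b0110; 0b0110 ⊕ 0b0010 = 0b0100.
P4: D(K, 0b1101) = 0b1010; 0b1010 ⊕ 0b0001 = 0b1011.
P5: D(K, 0b1011) = 0b1100; 0b1100 ⊕ 0b1101 = 0b0001.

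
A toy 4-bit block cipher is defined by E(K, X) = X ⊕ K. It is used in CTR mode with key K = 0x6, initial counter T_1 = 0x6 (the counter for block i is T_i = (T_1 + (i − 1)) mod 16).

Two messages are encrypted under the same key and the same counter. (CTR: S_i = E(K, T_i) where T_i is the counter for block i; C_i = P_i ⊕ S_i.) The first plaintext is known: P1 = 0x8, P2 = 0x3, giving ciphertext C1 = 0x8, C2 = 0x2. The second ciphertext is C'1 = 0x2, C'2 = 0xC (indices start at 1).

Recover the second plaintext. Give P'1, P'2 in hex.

In CTR with a reused counter, both messages share the same keystream S_i, so C_i ⊕ C'_i = P_i ⊕ P'_i and thus P'_i = P_i ⊕ C_i ⊕ C'_i.
P'1: 0x8 ⊕ 0x8 ⊕ 0x2 = 0x2.
P'2: 0x3 ⊕ 0x2 ⊕ 0xC = 0xD.

P'1 = 0x2, P'2 = 0xD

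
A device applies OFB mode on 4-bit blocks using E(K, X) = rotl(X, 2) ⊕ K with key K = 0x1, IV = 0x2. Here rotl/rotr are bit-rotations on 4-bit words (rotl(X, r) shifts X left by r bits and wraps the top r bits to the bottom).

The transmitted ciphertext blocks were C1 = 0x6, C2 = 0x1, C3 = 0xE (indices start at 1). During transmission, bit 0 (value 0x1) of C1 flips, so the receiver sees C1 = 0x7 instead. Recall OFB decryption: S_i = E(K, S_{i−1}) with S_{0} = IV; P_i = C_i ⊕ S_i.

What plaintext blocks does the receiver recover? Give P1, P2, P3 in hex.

Only C1 changed, to 0x7. In OFB, a change in C_i flips the same bit in P_i only; the keystream is unaffected. Decrypting the received ciphertext:
P1: S = E(K, 0x2) = 0x9; 0x7 ⊕ 0x9 = 0xE.
P2: S = E(K, 0x9) = 0x7; 0x1 ⊕ 0x7 = 0x6.
P3: S = E(K, 0x7) = 0xC; 0xE ⊕ 0xC = 0x2.
Blocks that differ from the original plaintext: P1.

P1 = 0xE, P2 = 0x6, P3 = 0x2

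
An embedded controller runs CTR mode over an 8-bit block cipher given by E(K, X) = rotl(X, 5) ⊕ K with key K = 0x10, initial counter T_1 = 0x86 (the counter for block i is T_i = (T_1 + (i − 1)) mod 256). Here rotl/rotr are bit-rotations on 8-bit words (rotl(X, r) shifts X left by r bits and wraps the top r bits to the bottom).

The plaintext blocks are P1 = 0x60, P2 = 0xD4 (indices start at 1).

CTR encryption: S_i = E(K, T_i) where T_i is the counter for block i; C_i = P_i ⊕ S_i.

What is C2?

C1: T = 0x86, S = E(K, T) = 0xC0; 0x60 ⊕ 0xC0 = 0xA0.
C2: T = 0x87, S = E(K, T) = 0xE0; 0xD4 ⊕ 0xE0 = 0x34.

C2 = 0x34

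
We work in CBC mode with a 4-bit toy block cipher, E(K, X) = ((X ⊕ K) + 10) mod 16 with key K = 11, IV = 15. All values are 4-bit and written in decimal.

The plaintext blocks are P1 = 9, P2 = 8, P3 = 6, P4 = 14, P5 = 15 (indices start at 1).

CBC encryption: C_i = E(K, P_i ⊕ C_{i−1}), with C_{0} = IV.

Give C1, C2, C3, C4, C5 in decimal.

C1: P1 ⊕ 15 = 6; E(K, 6) = 7.
C2: P2 ⊕ 7 = 15; E(K, 15) = 14.
C3: P3 ⊕ 14 = 8; E(K, 8) = 13.
C4: P4 ⊕ 13 = 3; E(K, 3) = 2.
C5: P5 ⊕ 2 = 13; E(K, 13) = 0.

C1 = 7, C2 = 14, C3 = 13, C4 = 2, C5 = 0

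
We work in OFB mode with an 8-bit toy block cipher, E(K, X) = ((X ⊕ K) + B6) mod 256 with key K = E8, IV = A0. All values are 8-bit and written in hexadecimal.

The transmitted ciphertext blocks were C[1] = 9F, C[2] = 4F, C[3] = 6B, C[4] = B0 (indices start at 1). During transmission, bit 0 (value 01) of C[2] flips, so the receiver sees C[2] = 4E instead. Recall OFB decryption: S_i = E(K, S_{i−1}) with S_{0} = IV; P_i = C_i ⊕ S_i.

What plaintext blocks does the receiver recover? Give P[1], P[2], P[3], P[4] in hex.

P[1] = 61, P[2] = 82, P[3] = B1, P[4] = 58

Only C[2] changed, to 4E. In OFB, a change in C_i flips the same bit in P_i only; the keystream is unaffected. Decrypting the received ciphertext:
P[1]: S = E(K, A0) = FE; 9F ⊕ FE = 61.
P[2]: S = E(K, FE) = CC; 4E ⊕ CC = 82.
P[3]: S = E(K, CC) = DA; 6B ⊕ DA = B1.
P[4]: S = E(K, DA) = E8; B0 ⊕ E8 = 58.
Blocks that differ from the original plaintext: P[2].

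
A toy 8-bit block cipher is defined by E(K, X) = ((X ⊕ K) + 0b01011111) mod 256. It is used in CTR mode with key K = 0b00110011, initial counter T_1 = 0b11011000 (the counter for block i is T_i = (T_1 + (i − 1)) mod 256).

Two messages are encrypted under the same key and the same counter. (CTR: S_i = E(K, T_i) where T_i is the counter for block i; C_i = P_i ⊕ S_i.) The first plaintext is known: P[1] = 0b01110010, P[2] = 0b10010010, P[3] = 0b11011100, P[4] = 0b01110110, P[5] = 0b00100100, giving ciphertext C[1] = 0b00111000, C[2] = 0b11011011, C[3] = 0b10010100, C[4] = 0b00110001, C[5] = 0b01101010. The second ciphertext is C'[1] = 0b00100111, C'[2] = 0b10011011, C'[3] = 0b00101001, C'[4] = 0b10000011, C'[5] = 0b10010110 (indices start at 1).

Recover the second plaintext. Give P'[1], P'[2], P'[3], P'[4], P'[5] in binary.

P'[1] = 0b01101101, P'[2] = 0b11010010, P'[3] = 0b01100001, P'[4] = 0b11000100, P'[5] = 0b11011000

In CTR with a reused counter, both messages share the same keystream S_i, so C_i ⊕ C'_i = P_i ⊕ P'_i and thus P'_i = P_i ⊕ C_i ⊕ C'_i.
P'[1]: 0b01110010 ⊕ 0b00111000 ⊕ 0b00100111 = 0b01101101.
P'[2]: 0b10010010 ⊕ 0b11011011 ⊕ 0b10011011 = 0b11010010.
P'[3]: 0b11011100 ⊕ 0b10010100 ⊕ 0b00101001 = 0b01100001.
P'[4]: 0b01110110 ⊕ 0b00110001 ⊕ 0b10000011 = 0b11000100.
P'[5]: 0b00100100 ⊕ 0b01101010 ⊕ 0b10010110 = 0b11011000.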